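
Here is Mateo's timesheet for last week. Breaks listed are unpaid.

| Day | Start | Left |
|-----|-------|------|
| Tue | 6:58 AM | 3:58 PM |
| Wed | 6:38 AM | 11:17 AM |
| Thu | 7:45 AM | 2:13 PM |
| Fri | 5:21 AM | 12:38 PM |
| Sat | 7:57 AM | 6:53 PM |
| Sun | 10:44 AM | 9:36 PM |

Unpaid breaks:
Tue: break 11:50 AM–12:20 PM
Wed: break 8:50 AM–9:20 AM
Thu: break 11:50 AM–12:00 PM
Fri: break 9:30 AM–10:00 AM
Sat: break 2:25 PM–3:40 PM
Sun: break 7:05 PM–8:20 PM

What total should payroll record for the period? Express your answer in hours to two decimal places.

Tue: 6:58 AM–3:58 PM = 9 h 0 min; less 30 min break → 8 h 30 min
Wed: 6:38 AM–11:17 AM = 4 h 39 min; less 30 min break → 4 h 9 min
Thu: 7:45 AM–2:13 PM = 6 h 28 min; less 10 min break → 6 h 18 min
Fri: 5:21 AM–12:38 PM = 7 h 17 min; less 30 min break → 6 h 47 min
Sat: 7:57 AM–6:53 PM = 10 h 56 min; less 75 min break → 9 h 41 min
Sun: 10:44 AM–9:36 PM = 10 h 52 min; less 75 min break → 9 h 37 min
Total: 8 h 30 min + 4 h 9 min + 6 h 18 min + 6 h 47 min + 9 h 41 min + 9 h 37 min = 45 h 2 min.

45.03 hours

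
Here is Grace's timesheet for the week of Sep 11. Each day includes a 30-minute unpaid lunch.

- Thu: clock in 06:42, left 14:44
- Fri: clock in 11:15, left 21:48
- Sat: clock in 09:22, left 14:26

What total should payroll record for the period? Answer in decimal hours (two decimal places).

22.15 hours

Thu: 06:42–14:44 = 8 h 2 min; less 30 min break → 7 h 32 min
Fri: 11:15–21:48 = 10 h 33 min; less 30 min break → 10 h 3 min
Sat: 09:22–14:26 = 5 h 4 min; less 30 min break → 4 h 34 min
Total: 7 h 32 min + 10 h 3 min + 4 h 34 min = 22 h 9 min.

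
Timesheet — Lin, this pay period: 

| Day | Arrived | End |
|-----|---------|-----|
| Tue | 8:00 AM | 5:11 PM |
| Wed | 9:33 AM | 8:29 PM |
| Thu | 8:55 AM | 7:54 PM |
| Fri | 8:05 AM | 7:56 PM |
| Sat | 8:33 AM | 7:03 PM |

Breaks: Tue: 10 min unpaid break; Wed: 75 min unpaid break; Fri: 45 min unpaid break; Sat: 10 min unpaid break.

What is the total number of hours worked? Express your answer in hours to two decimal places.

51.12 hours

Tue: 8:00 AM–5:11 PM = 9 h 11 min; less 10 min break → 9 h 1 min
Wed: 9:33 AM–8:29 PM = 10 h 56 min; less 75 min break → 9 h 41 min
Thu: 8:55 AM–7:54 PM = 10 h 59 min
Fri: 8:05 AM–7:56 PM = 11 h 51 min; less 45 min break → 11 h 6 min
Sat: 8:33 AM–7:03 PM = 10 h 30 min; less 10 min break → 10 h 20 min
Total: 9 h 1 min + 9 h 41 min + 10 h 59 min + 11 h 6 min + 10 h 20 min = 51 h 7 min.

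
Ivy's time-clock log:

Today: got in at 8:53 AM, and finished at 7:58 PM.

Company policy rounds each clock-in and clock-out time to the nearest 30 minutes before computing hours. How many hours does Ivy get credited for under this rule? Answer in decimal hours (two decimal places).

11.00 hours

Today: in 8:53 AM→9:00 AM, out 7:58 PM→8:00 PM; 11 h 0 min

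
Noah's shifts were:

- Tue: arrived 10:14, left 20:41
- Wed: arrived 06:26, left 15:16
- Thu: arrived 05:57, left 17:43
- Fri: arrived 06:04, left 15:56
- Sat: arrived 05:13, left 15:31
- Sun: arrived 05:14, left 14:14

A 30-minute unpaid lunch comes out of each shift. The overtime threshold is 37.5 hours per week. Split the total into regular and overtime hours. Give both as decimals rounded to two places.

Regular 37.50 hours, overtime 19.72 hours

Tue: 10:14–20:41 = 10 h 27 min; less 30 min break → 9 h 57 min
Wed: 06:26–15:16 = 8 h 50 min; less 30 min break → 8 h 20 min
Thu: 05:57–17:43 = 11 h 46 min; less 30 min break → 11 h 16 min
Fri: 06:04–15:56 = 9 h 52 min; less 30 min break → 9 h 22 min
Sat: 05:13–15:31 = 10 h 18 min; less 30 min break → 9 h 48 min
Sun: 05:14–14:14 = 9 h 0 min; less 30 min break → 8 h 30 min
Total worked: 57 h 13 min = 57.22 h.
Threshold 37.5 h → overtime 19 h 43 min, regular 37 h 30 min.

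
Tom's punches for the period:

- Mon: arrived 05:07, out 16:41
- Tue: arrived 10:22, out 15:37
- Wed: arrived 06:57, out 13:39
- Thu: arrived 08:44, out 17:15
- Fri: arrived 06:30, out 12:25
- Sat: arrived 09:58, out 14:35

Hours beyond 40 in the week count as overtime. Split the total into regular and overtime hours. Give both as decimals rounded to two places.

Mon: 05:07–16:41 = 11 h 34 min
Tue: 10:22–15:37 = 5 h 15 min
Wed: 06:57–13:39 = 6 h 42 min
Thu: 08:44–17:15 = 8 h 31 min
Fri: 06:30–12:25 = 5 h 55 min
Sat: 09:58–14:35 = 4 h 37 min
Total worked: 42 h 34 min = 42.57 h.
Threshold 40 h → overtime 2 h 34 min, regular 40 h 0 min.

Regular 40.00 hours, overtime 2.57 hours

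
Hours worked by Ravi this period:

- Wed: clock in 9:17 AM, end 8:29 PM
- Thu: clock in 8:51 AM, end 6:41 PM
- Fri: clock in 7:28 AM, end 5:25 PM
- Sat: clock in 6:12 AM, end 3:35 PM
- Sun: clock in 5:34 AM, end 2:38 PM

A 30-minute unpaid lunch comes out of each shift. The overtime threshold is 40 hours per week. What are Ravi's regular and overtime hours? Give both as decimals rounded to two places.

Wed: 9:17 AM–8:29 PM = 11 h 12 min; less 30 min break → 10 h 42 min
Thu: 8:51 AM–6:41 PM = 9 h 50 min; less 30 min break → 9 h 20 min
Fri: 7:28 AM–5:25 PM = 9 h 57 min; less 30 min break → 9 h 27 min
Sat: 6:12 AM–3:35 PM = 9 h 23 min; less 30 min break → 8 h 53 min
Sun: 5:34 AM–2:38 PM = 9 h 4 min; less 30 min break → 8 h 34 min
Total worked: 46 h 56 min = 46.93 h.
Threshold 40 h → overtime 6 h 56 min, regular 40 h 0 min.

Regular 40.00 hours, overtime 6.93 hours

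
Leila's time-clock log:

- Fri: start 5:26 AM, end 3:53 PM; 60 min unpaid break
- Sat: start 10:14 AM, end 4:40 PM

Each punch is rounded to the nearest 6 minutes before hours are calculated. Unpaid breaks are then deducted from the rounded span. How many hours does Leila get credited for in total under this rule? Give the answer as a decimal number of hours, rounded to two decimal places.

16.00 hours

Fri: in 5:26 AM→5:24 AM, out 3:53 PM→3:54 PM; 10 h 30 min − 60 min = 9 h 30 min
Sat: in 10:14 AM→10:12 AM, out 4:40 PM→4:42 PM; 6 h 30 min
Total credited: 16 h 0 min.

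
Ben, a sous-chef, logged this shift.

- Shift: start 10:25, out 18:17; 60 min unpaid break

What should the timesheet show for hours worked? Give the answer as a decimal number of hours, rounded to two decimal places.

6.87 hours

Shift: 10:25–18:17 = 7 h 52 min; less 60 min break → 6 h 52 min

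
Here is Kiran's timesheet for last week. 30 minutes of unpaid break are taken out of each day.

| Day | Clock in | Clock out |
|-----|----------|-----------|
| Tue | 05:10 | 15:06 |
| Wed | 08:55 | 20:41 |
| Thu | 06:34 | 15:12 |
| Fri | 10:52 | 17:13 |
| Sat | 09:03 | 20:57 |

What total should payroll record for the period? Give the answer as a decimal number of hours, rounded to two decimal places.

Tue: 05:10–15:06 = 9 h 56 min; less 30 min break → 9 h 26 min
Wed: 08:55–20:41 = 11 h 46 min; less 30 min break → 11 h 16 min
Thu: 06:34–15:12 = 8 h 38 min; less 30 min break → 8 h 8 min
Fri: 10:52–17:13 = 6 h 21 min; less 30 min break → 5 h 51 min
Sat: 09:03–20:57 = 11 h 54 min; less 30 min break → 11 h 24 min
Total: 9 h 26 min + 11 h 16 min + 8 h 8 min + 5 h 51 min + 11 h 24 min = 46 h 5 min.

46.08 hours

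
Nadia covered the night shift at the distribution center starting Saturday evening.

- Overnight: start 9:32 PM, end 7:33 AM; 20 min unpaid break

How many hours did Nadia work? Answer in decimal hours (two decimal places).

9.68 hours

Overnight: 9:32 PM → midnight = 2 h 28 min; midnight → 7:33 AM = 7 h 33 min; span 10 h 1 min; less 20 min break → 9 h 41 min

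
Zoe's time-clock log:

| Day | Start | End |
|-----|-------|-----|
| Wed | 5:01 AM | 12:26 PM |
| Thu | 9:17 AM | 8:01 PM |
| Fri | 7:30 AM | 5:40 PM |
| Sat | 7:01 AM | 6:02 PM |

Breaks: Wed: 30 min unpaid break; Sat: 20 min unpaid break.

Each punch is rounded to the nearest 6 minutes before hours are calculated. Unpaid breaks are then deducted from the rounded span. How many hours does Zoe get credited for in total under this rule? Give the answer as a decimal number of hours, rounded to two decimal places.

38.47 hours

Wed: in 5:01 AM→5:00 AM, out 12:26 PM→12:24 PM; 7 h 24 min − 30 min = 6 h 54 min
Thu: in 9:17 AM→9:18 AM, out 8:01 PM→8:00 PM; 10 h 42 min
Fri: in 7:30 AM→7:30 AM, out 5:40 PM→5:42 PM; 10 h 12 min
Sat: in 7:01 AM→7:00 AM, out 6:02 PM→6:00 PM; 11 h 0 min − 20 min = 10 h 40 min
Total credited: 38 h 28 min.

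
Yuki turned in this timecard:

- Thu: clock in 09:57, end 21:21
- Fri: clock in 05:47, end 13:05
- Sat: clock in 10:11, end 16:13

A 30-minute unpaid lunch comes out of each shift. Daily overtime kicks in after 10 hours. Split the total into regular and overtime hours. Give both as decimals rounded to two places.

Regular 22.33 hours, overtime 0.90 hours

Thu: 09:57–21:21 = 11 h 24 min; less 30 min break → 10 h 54 min
Fri: 05:47–13:05 = 7 h 18 min; less 30 min break → 6 h 48 min
Sat: 10:11–16:13 = 6 h 2 min; less 30 min break → 5 h 32 min
Thu reg 10 h 0 min / OT 0 h 54 min; Fri reg 6 h 48 min / OT 0 h 0 min; Sat reg 5 h 32 min / OT 0 h 0 min.
Totals: regular 22 h 20 min, overtime 0 h 54 min.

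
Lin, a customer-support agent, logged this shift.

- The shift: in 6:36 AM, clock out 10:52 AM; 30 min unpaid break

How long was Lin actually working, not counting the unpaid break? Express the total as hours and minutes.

3 h 46 min

The shift: 6:36 AM–10:52 AM = 4 h 16 min; less 30 min break → 3 h 46 min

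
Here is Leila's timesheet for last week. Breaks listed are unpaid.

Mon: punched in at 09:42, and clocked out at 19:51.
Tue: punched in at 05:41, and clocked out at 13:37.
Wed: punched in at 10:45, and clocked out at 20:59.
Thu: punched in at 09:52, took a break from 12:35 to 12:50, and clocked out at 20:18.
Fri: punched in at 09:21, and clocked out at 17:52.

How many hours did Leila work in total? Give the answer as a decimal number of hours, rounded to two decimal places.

47.02 hours

Mon: 09:42–19:51 = 10 h 9 min
Tue: 05:41–13:37 = 7 h 56 min
Wed: 10:45–20:59 = 10 h 14 min
Thu: 09:52–20:18 = 10 h 26 min; less 15 min break → 10 h 11 min
Fri: 09:21–17:52 = 8 h 31 min
Total: 10 h 9 min + 7 h 56 min + 10 h 14 min + 10 h 11 min + 8 h 31 min = 47 h 1 min.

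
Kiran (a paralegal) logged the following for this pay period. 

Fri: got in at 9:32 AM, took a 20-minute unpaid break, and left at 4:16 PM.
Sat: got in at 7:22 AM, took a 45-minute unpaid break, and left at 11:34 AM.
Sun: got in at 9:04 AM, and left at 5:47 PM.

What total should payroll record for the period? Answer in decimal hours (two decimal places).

18.57 hours

Fri: 9:32 AM–4:16 PM = 6 h 44 min; less 20 min break → 6 h 24 min
Sat: 7:22 AM–11:34 AM = 4 h 12 min; less 45 min break → 3 h 27 min
Sun: 9:04 AM–5:47 PM = 8 h 43 min
Total: 6 h 24 min + 3 h 27 min + 8 h 43 min = 18 h 34 min.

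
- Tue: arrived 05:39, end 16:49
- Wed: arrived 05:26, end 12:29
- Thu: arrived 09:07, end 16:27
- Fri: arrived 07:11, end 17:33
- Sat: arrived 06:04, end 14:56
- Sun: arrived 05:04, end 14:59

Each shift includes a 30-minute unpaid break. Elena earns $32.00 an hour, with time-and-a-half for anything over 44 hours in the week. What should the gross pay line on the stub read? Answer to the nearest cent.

Tue: 05:39–16:49 = 11 h 10 min; less 30 min break → 10 h 40 min
Wed: 05:26–12:29 = 7 h 3 min; less 30 min break → 6 h 33 min
Thu: 09:07–16:27 = 7 h 20 min; less 30 min break → 6 h 50 min
Fri: 07:11–17:33 = 10 h 22 min; less 30 min break → 9 h 52 min
Sat: 06:04–14:56 = 8 h 52 min; less 30 min break → 8 h 22 min
Sun: 05:04–14:59 = 9 h 55 min; less 30 min break → 9 h 25 min
Total worked: 51 h 42 min = 3102 min.
Regular 44 h 0 min = 2640 min at $32.00/h; overtime 7 h 42 min = 462 min at $48.00/h.
Pay = (2640 × $32.00 + 462 × $48.00) ÷ 60 = $1777.60.

$1777.60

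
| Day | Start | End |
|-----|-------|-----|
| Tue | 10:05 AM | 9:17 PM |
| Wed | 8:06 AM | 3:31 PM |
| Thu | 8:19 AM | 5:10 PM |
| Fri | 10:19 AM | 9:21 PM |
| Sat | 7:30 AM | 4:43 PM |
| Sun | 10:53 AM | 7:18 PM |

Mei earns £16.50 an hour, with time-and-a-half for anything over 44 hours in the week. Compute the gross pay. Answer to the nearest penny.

Tue: 10:05 AM–9:17 PM = 11 h 12 min
Wed: 8:06 AM–3:31 PM = 7 h 25 min
Thu: 8:19 AM–5:10 PM = 8 h 51 min
Fri: 10:19 AM–9:21 PM = 11 h 2 min
Sat: 7:30 AM–4:43 PM = 9 h 13 min
Sun: 10:53 AM–7:18 PM = 8 h 25 min
Total worked: 56 h 8 min = 3368 min.
Regular 44 h 0 min = 2640 min at £16.50/h; overtime 12 h 8 min = 728 min at £24.75/h.
Pay = (2640 × £16.50 + 728 × £24.75) ÷ 60 = £1026.30.

£1026.30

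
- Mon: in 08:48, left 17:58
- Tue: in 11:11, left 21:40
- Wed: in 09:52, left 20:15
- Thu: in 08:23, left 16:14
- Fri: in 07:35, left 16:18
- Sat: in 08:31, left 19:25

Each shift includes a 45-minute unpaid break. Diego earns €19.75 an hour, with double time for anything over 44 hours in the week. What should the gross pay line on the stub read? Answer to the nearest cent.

Mon: 08:48–17:58 = 9 h 10 min; less 45 min break → 8 h 25 min
Tue: 11:11–21:40 = 10 h 29 min; less 45 min break → 9 h 44 min
Wed: 09:52–20:15 = 10 h 23 min; less 45 min break → 9 h 38 min
Thu: 08:23–16:14 = 7 h 51 min; less 45 min break → 7 h 6 min
Fri: 07:35–16:18 = 8 h 43 min; less 45 min break → 7 h 58 min
Sat: 08:31–19:25 = 10 h 54 min; less 45 min break → 10 h 9 min
Total worked: 53 h 0 min = 3180 min.
Regular 44 h 0 min = 2640 min at €19.75/h; overtime 9 h 0 min = 540 min at €39.50/h.
Pay = (2640 × €19.75 + 540 × €39.50) ÷ 60 = €1224.50.

€1224.50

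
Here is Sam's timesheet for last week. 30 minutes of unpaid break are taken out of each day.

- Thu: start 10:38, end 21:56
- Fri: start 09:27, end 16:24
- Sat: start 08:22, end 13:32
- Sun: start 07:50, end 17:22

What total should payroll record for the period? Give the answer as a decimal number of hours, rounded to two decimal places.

Thu: 10:38–21:56 = 11 h 18 min; less 30 min break → 10 h 48 min
Fri: 09:27–16:24 = 6 h 57 min; less 30 min break → 6 h 27 min
Sat: 08:22–13:32 = 5 h 10 min; less 30 min break → 4 h 40 min
Sun: 07:50–17:22 = 9 h 32 min; less 30 min break → 9 h 2 min
Total: 10 h 48 min + 6 h 27 min + 4 h 40 min + 9 h 2 min = 30 h 57 min.

30.95 hours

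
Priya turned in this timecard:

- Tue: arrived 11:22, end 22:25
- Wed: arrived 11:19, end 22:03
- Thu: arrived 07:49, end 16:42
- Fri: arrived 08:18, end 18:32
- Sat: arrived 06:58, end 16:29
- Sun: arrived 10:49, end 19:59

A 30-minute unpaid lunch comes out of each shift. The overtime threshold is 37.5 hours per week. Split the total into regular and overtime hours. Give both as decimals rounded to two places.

Tue: 11:22–22:25 = 11 h 3 min; less 30 min break → 10 h 33 min
Wed: 11:19–22:03 = 10 h 44 min; less 30 min break → 10 h 14 min
Thu: 07:49–16:42 = 8 h 53 min; less 30 min break → 8 h 23 min
Fri: 08:18–18:32 = 10 h 14 min; less 30 min break → 9 h 44 min
Sat: 06:58–16:29 = 9 h 31 min; less 30 min break → 9 h 1 min
Sun: 10:49–19:59 = 9 h 10 min; less 30 min break → 8 h 40 min
Total worked: 56 h 35 min = 56.58 h.
Threshold 37.5 h → overtime 19 h 5 min, regular 37 h 30 min.

Regular 37.50 hours, overtime 19.08 hours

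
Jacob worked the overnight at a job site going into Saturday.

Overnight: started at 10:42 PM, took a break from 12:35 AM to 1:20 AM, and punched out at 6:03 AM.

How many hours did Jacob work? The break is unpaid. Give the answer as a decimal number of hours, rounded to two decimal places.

6.60 hours

Overnight: 10:42 PM → midnight = 1 h 18 min; midnight → 6:03 AM = 6 h 3 min; span 7 h 21 min; less 45 min break → 6 h 36 min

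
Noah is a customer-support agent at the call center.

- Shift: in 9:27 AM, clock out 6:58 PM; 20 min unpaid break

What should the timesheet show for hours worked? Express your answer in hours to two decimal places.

Shift: 9:27 AM–6:58 PM = 9 h 31 min; less 20 min break → 9 h 11 min

9.18 hours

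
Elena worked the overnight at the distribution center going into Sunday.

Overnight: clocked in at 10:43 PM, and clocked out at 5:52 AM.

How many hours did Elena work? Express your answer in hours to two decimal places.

7.15 hours

Overnight: 10:43 PM → midnight = 1 h 17 min; midnight → 5:52 AM = 5 h 52 min; span 7 h 9 min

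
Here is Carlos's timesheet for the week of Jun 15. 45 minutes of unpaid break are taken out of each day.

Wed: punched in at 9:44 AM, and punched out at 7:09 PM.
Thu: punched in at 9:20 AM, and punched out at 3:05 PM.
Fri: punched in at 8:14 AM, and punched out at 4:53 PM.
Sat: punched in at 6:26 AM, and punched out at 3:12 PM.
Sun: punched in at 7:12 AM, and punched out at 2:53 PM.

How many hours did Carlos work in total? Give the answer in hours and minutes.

Wed: 9:44 AM–7:09 PM = 9 h 25 min; less 45 min break → 8 h 40 min
Thu: 9:20 AM–3:05 PM = 5 h 45 min; less 45 min break → 5 h 0 min
Fri: 8:14 AM–4:53 PM = 8 h 39 min; less 45 min break → 7 h 54 min
Sat: 6:26 AM–3:12 PM = 8 h 46 min; less 45 min break → 8 h 1 min
Sun: 7:12 AM–2:53 PM = 7 h 41 min; less 45 min break → 6 h 56 min
Total: 8 h 40 min + 5 h 0 min + 7 h 54 min + 8 h 1 min + 6 h 56 min = 36 h 31 min.

36 h 31 min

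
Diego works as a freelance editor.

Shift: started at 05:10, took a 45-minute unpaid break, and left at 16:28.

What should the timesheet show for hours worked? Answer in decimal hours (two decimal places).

Shift: 05:10–16:28 = 11 h 18 min; less 45 min break → 10 h 33 min

10.55 hours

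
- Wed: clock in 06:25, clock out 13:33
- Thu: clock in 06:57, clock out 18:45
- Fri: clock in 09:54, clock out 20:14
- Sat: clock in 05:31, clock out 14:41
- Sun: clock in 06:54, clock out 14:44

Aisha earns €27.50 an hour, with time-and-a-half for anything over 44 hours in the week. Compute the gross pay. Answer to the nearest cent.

€1303.50

Wed: 06:25–13:33 = 7 h 8 min
Thu: 06:57–18:45 = 11 h 48 min
Fri: 09:54–20:14 = 10 h 20 min
Sat: 05:31–14:41 = 9 h 10 min
Sun: 06:54–14:44 = 7 h 50 min
Total worked: 46 h 16 min = 2776 min.
Regular 44 h 0 min = 2640 min at €27.50/h; overtime 2 h 16 min = 136 min at €41.25/h.
Pay = (2640 × €27.50 + 136 × €41.25) ÷ 60 = €1303.50.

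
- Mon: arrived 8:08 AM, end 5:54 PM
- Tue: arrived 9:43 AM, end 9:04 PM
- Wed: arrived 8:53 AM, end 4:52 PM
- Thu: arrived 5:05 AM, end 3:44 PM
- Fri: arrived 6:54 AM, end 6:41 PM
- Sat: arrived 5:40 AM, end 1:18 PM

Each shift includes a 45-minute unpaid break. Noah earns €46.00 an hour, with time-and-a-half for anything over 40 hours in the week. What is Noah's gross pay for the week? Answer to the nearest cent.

Mon: 8:08 AM–5:54 PM = 9 h 46 min; less 45 min break → 9 h 1 min
Tue: 9:43 AM–9:04 PM = 11 h 21 min; less 45 min break → 10 h 36 min
Wed: 8:53 AM–4:52 PM = 7 h 59 min; less 45 min break → 7 h 14 min
Thu: 5:05 AM–3:44 PM = 10 h 39 min; less 45 min break → 9 h 54 min
Fri: 6:54 AM–6:41 PM = 11 h 47 min; less 45 min break → 11 h 2 min
Sat: 5:40 AM–1:18 PM = 7 h 38 min; less 45 min break → 6 h 53 min
Total worked: 54 h 40 min = 3280 min.
Regular 40 h 0 min = 2400 min at €46.00/h; overtime 14 h 40 min = 880 min at €69.00/h.
Pay = (2400 × €46.00 + 880 × €69.00) ÷ 60 = €2852.00.

€2852.00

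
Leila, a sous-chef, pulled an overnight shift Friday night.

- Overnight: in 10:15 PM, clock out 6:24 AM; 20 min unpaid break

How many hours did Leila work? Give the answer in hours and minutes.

Overnight: 10:15 PM → midnight = 1 h 45 min; midnight → 6:24 AM = 6 h 24 min; span 8 h 9 min; less 20 min break → 7 h 49 min

7 h 49 min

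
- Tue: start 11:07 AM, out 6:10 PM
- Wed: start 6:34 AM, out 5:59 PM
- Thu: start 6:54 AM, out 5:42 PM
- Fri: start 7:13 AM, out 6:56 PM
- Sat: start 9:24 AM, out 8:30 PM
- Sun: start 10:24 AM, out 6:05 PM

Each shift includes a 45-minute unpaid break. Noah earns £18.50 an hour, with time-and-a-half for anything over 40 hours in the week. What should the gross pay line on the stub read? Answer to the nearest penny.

£1163.65

Tue: 11:07 AM–6:10 PM = 7 h 3 min; less 45 min break → 6 h 18 min
Wed: 6:34 AM–5:59 PM = 11 h 25 min; less 45 min break → 10 h 40 min
Thu: 6:54 AM–5:42 PM = 10 h 48 min; less 45 min break → 10 h 3 min
Fri: 7:13 AM–6:56 PM = 11 h 43 min; less 45 min break → 10 h 58 min
Sat: 9:24 AM–8:30 PM = 11 h 6 min; less 45 min break → 10 h 21 min
Sun: 10:24 AM–6:05 PM = 7 h 41 min; less 45 min break → 6 h 56 min
Total worked: 55 h 16 min = 3316 min.
Regular 40 h 0 min = 2400 min at £18.50/h; overtime 15 h 16 min = 916 min at £27.75/h.
Pay = (2400 × £18.50 + 916 × £27.75) ÷ 60 = £1163.65.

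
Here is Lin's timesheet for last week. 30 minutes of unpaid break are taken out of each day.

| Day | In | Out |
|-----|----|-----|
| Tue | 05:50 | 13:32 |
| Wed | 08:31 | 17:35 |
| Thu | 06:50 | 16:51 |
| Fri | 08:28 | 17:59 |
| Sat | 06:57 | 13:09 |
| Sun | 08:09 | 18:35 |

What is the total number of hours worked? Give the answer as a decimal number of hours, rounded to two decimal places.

Tue: 05:50–13:32 = 7 h 42 min; less 30 min break → 7 h 12 min
Wed: 08:31–17:35 = 9 h 4 min; less 30 min break → 8 h 34 min
Thu: 06:50–16:51 = 10 h 1 min; less 30 min break → 9 h 31 min
Fri: 08:28–17:59 = 9 h 31 min; less 30 min break → 9 h 1 min
Sat: 06:57–13:09 = 6 h 12 min; less 30 min break → 5 h 42 min
Sun: 08:09–18:35 = 10 h 26 min; less 30 min break → 9 h 56 min
Total: 7 h 12 min + 8 h 34 min + 9 h 31 min + 9 h 1 min + 5 h 42 min + 9 h 56 min = 49 h 56 min.

49.93 hours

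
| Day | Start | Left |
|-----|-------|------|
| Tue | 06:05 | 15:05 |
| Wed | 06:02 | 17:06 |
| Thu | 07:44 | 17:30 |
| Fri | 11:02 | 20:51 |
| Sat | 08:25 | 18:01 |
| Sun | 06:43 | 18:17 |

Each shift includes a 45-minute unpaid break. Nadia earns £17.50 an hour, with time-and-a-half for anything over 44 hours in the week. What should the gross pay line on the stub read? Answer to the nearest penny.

£1093.31

Tue: 06:05–15:05 = 9 h 0 min; less 45 min break → 8 h 15 min
Wed: 06:02–17:06 = 11 h 4 min; less 45 min break → 10 h 19 min
Thu: 07:44–17:30 = 9 h 46 min; less 45 min break → 9 h 1 min
Fri: 11:02–20:51 = 9 h 49 min; less 45 min break → 9 h 4 min
Sat: 08:25–18:01 = 9 h 36 min; less 45 min break → 8 h 51 min
Sun: 06:43–18:17 = 11 h 34 min; less 45 min break → 10 h 49 min
Total worked: 56 h 19 min = 3379 min.
Regular 44 h 0 min = 2640 min at £17.50/h; overtime 12 h 19 min = 739 min at £26.25/h.
Pay = (2640 × £17.50 + 739 × £26.25) ÷ 60 = £1093.31.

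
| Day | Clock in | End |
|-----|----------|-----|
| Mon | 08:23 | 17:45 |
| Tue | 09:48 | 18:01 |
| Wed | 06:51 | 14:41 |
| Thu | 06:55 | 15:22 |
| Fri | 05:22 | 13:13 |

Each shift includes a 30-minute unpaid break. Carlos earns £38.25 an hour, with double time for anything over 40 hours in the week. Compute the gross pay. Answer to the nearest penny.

Mon: 08:23–17:45 = 9 h 22 min; less 30 min break → 8 h 52 min
Tue: 09:48–18:01 = 8 h 13 min; less 30 min break → 7 h 43 min
Wed: 06:51–14:41 = 7 h 50 min; less 30 min break → 7 h 20 min
Thu: 06:55–15:22 = 8 h 27 min; less 30 min break → 7 h 57 min
Fri: 05:22–13:13 = 7 h 51 min; less 30 min break → 7 h 21 min
Total worked: 39 h 13 min = 2353 min.
Regular 39 h 13 min = 2353 min at £38.25/h; overtime 0 h 0 min = 0 min at £76.50/h.
Pay = (2353 × £38.25 + 0 × £76.50) ÷ 60 = £1500.04.

£1500.04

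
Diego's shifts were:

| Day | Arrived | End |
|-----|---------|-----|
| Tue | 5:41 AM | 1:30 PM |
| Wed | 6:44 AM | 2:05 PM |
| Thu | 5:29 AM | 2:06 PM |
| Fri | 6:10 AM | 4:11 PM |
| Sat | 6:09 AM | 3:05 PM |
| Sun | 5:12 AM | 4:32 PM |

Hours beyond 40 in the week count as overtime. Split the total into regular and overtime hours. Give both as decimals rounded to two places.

Tue: 5:41 AM–1:30 PM = 7 h 49 min
Wed: 6:44 AM–2:05 PM = 7 h 21 min
Thu: 5:29 AM–2:06 PM = 8 h 37 min
Fri: 6:10 AM–4:11 PM = 10 h 1 min
Sat: 6:09 AM–3:05 PM = 8 h 56 min
Sun: 5:12 AM–4:32 PM = 11 h 20 min
Total worked: 54 h 4 min = 54.07 h.
Threshold 40 h → overtime 14 h 4 min, regular 40 h 0 min.

Regular 40.00 hours, overtime 14.07 hours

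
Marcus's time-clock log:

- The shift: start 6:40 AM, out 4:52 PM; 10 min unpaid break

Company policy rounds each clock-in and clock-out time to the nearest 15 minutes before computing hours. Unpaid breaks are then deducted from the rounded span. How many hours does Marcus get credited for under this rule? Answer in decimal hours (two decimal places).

9.83 hours

The shift: in 6:40 AM→6:45 AM, out 4:52 PM→4:45 PM; 10 h 0 min − 10 min = 9 h 50 min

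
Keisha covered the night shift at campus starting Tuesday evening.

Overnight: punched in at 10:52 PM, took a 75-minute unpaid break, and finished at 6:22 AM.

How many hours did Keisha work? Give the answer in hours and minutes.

Overnight: 10:52 PM → midnight = 1 h 8 min; midnight → 6:22 AM = 6 h 22 min; span 7 h 30 min; less 75 min break → 6 h 15 min

6 h 15 min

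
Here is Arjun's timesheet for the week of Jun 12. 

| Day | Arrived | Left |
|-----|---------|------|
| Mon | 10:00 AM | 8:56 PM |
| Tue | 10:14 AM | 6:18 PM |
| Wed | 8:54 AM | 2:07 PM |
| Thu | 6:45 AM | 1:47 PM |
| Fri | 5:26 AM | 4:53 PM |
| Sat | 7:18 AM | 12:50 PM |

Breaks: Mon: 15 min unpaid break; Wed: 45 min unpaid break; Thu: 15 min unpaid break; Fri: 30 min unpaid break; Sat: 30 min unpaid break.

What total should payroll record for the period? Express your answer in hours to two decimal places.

45.98 hours

Mon: 10:00 AM–8:56 PM = 10 h 56 min; less 15 min break → 10 h 41 min
Tue: 10:14 AM–6:18 PM = 8 h 4 min
Wed: 8:54 AM–2:07 PM = 5 h 13 min; less 45 min break → 4 h 28 min
Thu: 6:45 AM–1:47 PM = 7 h 2 min; less 15 min break → 6 h 47 min
Fri: 5:26 AM–4:53 PM = 11 h 27 min; less 30 min break → 10 h 57 min
Sat: 7:18 AM–12:50 PM = 5 h 32 min; less 30 min break → 5 h 2 min
Total: 10 h 41 min + 8 h 4 min + 4 h 28 min + 6 h 47 min + 10 h 57 min + 5 h 2 min = 45 h 59 min.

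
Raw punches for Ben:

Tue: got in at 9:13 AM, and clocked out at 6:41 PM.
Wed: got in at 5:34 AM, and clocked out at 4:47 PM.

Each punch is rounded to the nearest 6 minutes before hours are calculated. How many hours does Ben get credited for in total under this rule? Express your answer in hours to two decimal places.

Tue: in 9:13 AM→9:12 AM, out 6:41 PM→6:42 PM; 9 h 30 min
Wed: in 5:34 AM→5:36 AM, out 4:47 PM→4:48 PM; 11 h 12 min
Total credited: 20 h 42 min.

20.70 hours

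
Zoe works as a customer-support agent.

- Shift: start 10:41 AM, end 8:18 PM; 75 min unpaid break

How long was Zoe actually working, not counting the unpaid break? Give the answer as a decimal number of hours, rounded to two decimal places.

8.37 hours

Shift: 10:41 AM–8:18 PM = 9 h 37 min; less 75 min break → 8 h 22 min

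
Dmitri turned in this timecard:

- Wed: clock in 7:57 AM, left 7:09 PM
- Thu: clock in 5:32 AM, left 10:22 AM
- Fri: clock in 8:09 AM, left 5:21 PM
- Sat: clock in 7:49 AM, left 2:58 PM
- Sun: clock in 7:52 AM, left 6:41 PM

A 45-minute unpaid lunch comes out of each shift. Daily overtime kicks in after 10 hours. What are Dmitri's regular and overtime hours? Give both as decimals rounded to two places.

Wed: 7:57 AM–7:09 PM = 11 h 12 min; less 45 min break → 10 h 27 min
Thu: 5:32 AM–10:22 AM = 4 h 50 min; less 45 min break → 4 h 5 min
Fri: 8:09 AM–5:21 PM = 9 h 12 min; less 45 min break → 8 h 27 min
Sat: 7:49 AM–2:58 PM = 7 h 9 min; less 45 min break → 6 h 24 min
Sun: 7:52 AM–6:41 PM = 10 h 49 min; less 45 min break → 10 h 4 min
Wed reg 10 h 0 min / OT 0 h 27 min; Thu reg 4 h 5 min / OT 0 h 0 min; Fri reg 8 h 27 min / OT 0 h 0 min; Sat reg 6 h 24 min / OT 0 h 0 min; Sun reg 10 h 0 min / OT 0 h 4 min.
Totals: regular 38 h 56 min, overtime 0 h 31 min.

Regular 38.93 hours, overtime 0.52 hours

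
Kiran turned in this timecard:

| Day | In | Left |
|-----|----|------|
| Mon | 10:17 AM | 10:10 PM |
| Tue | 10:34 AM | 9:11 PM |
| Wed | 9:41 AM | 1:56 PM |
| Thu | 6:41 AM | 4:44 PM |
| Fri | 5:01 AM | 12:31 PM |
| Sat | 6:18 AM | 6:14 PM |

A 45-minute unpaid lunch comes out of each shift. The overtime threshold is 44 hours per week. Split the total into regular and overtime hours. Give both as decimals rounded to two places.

Regular 44.00 hours, overtime 7.73 hours

Mon: 10:17 AM–10:10 PM = 11 h 53 min; less 45 min break → 11 h 8 min
Tue: 10:34 AM–9:11 PM = 10 h 37 min; less 45 min break → 9 h 52 min
Wed: 9:41 AM–1:56 PM = 4 h 15 min; less 45 min break → 3 h 30 min
Thu: 6:41 AM–4:44 PM = 10 h 3 min; less 45 min break → 9 h 18 min
Fri: 5:01 AM–12:31 PM = 7 h 30 min; less 45 min break → 6 h 45 min
Sat: 6:18 AM–6:14 PM = 11 h 56 min; less 45 min break → 11 h 11 min
Total worked: 51 h 44 min = 51.73 h.
Threshold 44 h → overtime 7 h 44 min, regular 44 h 0 min.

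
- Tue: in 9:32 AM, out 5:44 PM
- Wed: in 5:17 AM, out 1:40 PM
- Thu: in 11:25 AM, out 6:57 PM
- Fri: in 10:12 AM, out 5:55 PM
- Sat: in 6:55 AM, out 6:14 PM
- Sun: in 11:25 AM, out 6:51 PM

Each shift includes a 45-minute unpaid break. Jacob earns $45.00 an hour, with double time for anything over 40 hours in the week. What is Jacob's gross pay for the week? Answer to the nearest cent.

$2347.50

Tue: 9:32 AM–5:44 PM = 8 h 12 min; less 45 min break → 7 h 27 min
Wed: 5:17 AM–1:40 PM = 8 h 23 min; less 45 min break → 7 h 38 min
Thu: 11:25 AM–6:57 PM = 7 h 32 min; less 45 min break → 6 h 47 min
Fri: 10:12 AM–5:55 PM = 7 h 43 min; less 45 min break → 6 h 58 min
Sat: 6:55 AM–6:14 PM = 11 h 19 min; less 45 min break → 10 h 34 min
Sun: 11:25 AM–6:51 PM = 7 h 26 min; less 45 min break → 6 h 41 min
Total worked: 46 h 5 min = 2765 min.
Regular 40 h 0 min = 2400 min at $45.00/h; overtime 6 h 5 min = 365 min at $90.00/h.
Pay = (2400 × $45.00 + 365 × $90.00) ÷ 60 = $2347.50.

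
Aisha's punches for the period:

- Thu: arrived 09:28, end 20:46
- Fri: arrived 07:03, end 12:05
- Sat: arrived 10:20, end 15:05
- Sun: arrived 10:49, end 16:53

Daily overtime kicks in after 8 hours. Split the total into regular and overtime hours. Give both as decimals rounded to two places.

Regular 23.85 hours, overtime 3.30 hours

Thu: 09:28–20:46 = 11 h 18 min
Fri: 07:03–12:05 = 5 h 2 min
Sat: 10:20–15:05 = 4 h 45 min
Sun: 10:49–16:53 = 6 h 4 min
Thu reg 8 h 0 min / OT 3 h 18 min; Fri reg 5 h 2 min / OT 0 h 0 min; Sat reg 4 h 45 min / OT 0 h 0 min; Sun reg 6 h 4 min / OT 0 h 0 min.
Totals: regular 23 h 51 min, overtime 3 h 18 min.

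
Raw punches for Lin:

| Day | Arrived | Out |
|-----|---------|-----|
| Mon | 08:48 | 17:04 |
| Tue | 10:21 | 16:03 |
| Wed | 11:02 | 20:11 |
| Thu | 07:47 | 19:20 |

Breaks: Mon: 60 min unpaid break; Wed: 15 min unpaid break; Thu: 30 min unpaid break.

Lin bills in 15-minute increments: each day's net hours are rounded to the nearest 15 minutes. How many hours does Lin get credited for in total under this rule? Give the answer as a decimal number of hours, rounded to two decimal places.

33.00 hours

Mon: 08:48–17:04 = 8 h 16 min − 60 min = 7 h 16 min → rounds to 7 h 15 min
Tue: 10:21–16:03 = 5 h 42 min → rounds to 5 h 45 min
Wed: 11:02–20:11 = 9 h 9 min − 15 min = 8 h 54 min → rounds to 9 h 0 min
Thu: 07:47–19:20 = 11 h 33 min − 30 min = 11 h 3 min → rounds to 11 h 0 min
Total credited: 33 h 0 min.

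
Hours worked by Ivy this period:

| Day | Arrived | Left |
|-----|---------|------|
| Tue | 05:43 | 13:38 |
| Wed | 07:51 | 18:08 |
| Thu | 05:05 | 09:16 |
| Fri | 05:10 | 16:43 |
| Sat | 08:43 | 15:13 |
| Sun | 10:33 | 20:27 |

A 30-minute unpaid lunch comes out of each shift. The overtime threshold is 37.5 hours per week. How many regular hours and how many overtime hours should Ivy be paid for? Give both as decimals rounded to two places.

Tue: 05:43–13:38 = 7 h 55 min; less 30 min break → 7 h 25 min
Wed: 07:51–18:08 = 10 h 17 min; less 30 min break → 9 h 47 min
Thu: 05:05–09:16 = 4 h 11 min; less 30 min break → 3 h 41 min
Fri: 05:10–16:43 = 11 h 33 min; less 30 min break → 11 h 3 min
Sat: 08:43–15:13 = 6 h 30 min; less 30 min break → 6 h 0 min
Sun: 10:33–20:27 = 9 h 54 min; less 30 min break → 9 h 24 min
Total worked: 47 h 20 min = 47.33 h.
Threshold 37.5 h → overtime 9 h 50 min, regular 37 h 30 min.

Regular 37.50 hours, overtime 9.83 hours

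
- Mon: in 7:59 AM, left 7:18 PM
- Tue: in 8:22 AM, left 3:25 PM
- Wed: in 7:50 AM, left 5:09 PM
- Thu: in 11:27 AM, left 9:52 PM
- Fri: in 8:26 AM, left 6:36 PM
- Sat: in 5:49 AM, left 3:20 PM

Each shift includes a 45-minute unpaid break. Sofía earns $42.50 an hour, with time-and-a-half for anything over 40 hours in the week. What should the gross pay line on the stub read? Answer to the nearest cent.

$2546.81

Mon: 7:59 AM–7:18 PM = 11 h 19 min; less 45 min break → 10 h 34 min
Tue: 8:22 AM–3:25 PM = 7 h 3 min; less 45 min break → 6 h 18 min
Wed: 7:50 AM–5:09 PM = 9 h 19 min; less 45 min break → 8 h 34 min
Thu: 11:27 AM–9:52 PM = 10 h 25 min; less 45 min break → 9 h 40 min
Fri: 8:26 AM–6:36 PM = 10 h 10 min; less 45 min break → 9 h 25 min
Sat: 5:49 AM–3:20 PM = 9 h 31 min; less 45 min break → 8 h 46 min
Total worked: 53 h 17 min = 3197 min.
Regular 40 h 0 min = 2400 min at $42.50/h; overtime 13 h 17 min = 797 min at $63.75/h.
Pay = (2400 × $42.50 + 797 × $63.75) ÷ 60 = $2546.81.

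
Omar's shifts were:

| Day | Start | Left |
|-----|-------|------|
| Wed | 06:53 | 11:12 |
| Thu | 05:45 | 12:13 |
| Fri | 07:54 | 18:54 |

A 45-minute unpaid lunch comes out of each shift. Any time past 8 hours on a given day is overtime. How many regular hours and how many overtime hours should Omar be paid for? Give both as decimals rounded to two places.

Wed: 06:53–11:12 = 4 h 19 min; less 45 min break → 3 h 34 min
Thu: 05:45–12:13 = 6 h 28 min; less 45 min break → 5 h 43 min
Fri: 07:54–18:54 = 11 h 0 min; less 45 min break → 10 h 15 min
Wed reg 3 h 34 min / OT 0 h 0 min; Thu reg 5 h 43 min / OT 0 h 0 min; Fri reg 8 h 0 min / OT 2 h 15 min.
Totals: regular 17 h 17 min, overtime 2 h 15 min.

Regular 17.28 hours, overtime 2.25 hours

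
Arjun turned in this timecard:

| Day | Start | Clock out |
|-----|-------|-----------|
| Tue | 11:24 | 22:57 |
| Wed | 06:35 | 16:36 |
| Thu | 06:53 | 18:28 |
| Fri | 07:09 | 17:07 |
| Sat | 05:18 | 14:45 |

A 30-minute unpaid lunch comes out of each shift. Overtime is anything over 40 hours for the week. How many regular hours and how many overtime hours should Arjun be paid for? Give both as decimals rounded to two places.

Tue: 11:24–22:57 = 11 h 33 min; less 30 min break → 11 h 3 min
Wed: 06:35–16:36 = 10 h 1 min; less 30 min break → 9 h 31 min
Thu: 06:53–18:28 = 11 h 35 min; less 30 min break → 11 h 5 min
Fri: 07:09–17:07 = 9 h 58 min; less 30 min break → 9 h 28 min
Sat: 05:18–14:45 = 9 h 27 min; less 30 min break → 8 h 57 min
Total worked: 50 h 4 min = 50.07 h.
Threshold 40 h → overtime 10 h 4 min, regular 40 h 0 min.

Regular 40.00 hours, overtime 10.07 hours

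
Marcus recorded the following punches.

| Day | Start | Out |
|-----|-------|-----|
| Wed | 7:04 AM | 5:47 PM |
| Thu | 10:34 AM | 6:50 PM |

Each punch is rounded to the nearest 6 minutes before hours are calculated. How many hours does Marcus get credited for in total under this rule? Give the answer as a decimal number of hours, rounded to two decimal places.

18.90 hours

Wed: in 7:04 AM→7:06 AM, out 5:47 PM→5:48 PM; 10 h 42 min
Thu: in 10:34 AM→10:36 AM, out 6:50 PM→6:48 PM; 8 h 12 min
Total credited: 18 h 54 min.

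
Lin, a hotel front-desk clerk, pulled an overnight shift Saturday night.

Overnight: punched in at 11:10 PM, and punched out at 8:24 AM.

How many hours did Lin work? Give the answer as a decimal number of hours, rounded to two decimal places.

Overnight: 11:10 PM → midnight = 0 h 50 min; midnight → 8:24 AM = 8 h 24 min; span 9 h 14 min

9.23 hours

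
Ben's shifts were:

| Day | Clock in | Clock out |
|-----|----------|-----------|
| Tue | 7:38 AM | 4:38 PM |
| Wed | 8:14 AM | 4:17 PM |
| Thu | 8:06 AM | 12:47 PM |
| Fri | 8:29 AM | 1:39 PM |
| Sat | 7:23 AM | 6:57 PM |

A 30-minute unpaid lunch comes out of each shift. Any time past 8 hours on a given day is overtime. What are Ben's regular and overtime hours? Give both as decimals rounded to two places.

Regular 32.40 hours, overtime 3.57 hours

Tue: 7:38 AM–4:38 PM = 9 h 0 min; less 30 min break → 8 h 30 min
Wed: 8:14 AM–4:17 PM = 8 h 3 min; less 30 min break → 7 h 33 min
Thu: 8:06 AM–12:47 PM = 4 h 41 min; less 30 min break → 4 h 11 min
Fri: 8:29 AM–1:39 PM = 5 h 10 min; less 30 min break → 4 h 40 min
Sat: 7:23 AM–6:57 PM = 11 h 34 min; less 30 min break → 11 h 4 min
Tue reg 8 h 0 min / OT 0 h 30 min; Wed reg 7 h 33 min / OT 0 h 0 min; Thu reg 4 h 11 min / OT 0 h 0 min; Fri reg 4 h 40 min / OT 0 h 0 min; Sat reg 8 h 0 min / OT 3 h 4 min.
Totals: regular 32 h 24 min, overtime 3 h 34 min.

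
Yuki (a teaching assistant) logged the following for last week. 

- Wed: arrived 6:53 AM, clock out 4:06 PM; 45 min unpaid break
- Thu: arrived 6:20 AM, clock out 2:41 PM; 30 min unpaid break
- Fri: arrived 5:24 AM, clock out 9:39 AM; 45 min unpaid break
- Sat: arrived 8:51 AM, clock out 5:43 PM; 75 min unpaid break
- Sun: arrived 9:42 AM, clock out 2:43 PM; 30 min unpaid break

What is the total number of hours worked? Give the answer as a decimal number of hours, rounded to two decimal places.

31.95 hours

Wed: 6:53 AM–4:06 PM = 9 h 13 min; less 45 min break → 8 h 28 min
Thu: 6:20 AM–2:41 PM = 8 h 21 min; less 30 min break → 7 h 51 min
Fri: 5:24 AM–9:39 AM = 4 h 15 min; less 45 min break → 3 h 30 min
Sat: 8:51 AM–5:43 PM = 8 h 52 min; less 75 min break → 7 h 37 min
Sun: 9:42 AM–2:43 PM = 5 h 1 min; less 30 min break → 4 h 31 min
Total: 8 h 28 min + 7 h 51 min + 3 h 30 min + 7 h 37 min + 4 h 31 min = 31 h 57 min.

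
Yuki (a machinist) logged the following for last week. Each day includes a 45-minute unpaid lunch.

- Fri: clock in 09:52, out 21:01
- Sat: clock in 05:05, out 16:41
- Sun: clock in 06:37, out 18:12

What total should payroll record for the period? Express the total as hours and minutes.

32 h 5 min

Fri: 09:52–21:01 = 11 h 9 min; less 45 min break → 10 h 24 min
Sat: 05:05–16:41 = 11 h 36 min; less 45 min break → 10 h 51 min
Sun: 06:37–18:12 = 11 h 35 min; less 45 min break → 10 h 50 min
Total: 10 h 24 min + 10 h 51 min + 10 h 50 min = 32 h 5 min.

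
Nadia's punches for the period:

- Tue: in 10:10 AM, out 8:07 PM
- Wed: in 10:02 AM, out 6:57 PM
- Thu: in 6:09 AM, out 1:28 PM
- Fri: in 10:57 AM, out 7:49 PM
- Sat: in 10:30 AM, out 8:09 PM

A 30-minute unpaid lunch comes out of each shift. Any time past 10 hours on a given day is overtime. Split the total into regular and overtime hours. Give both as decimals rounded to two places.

Tue: 10:10 AM–8:07 PM = 9 h 57 min; less 30 min break → 9 h 27 min
Wed: 10:02 AM–6:57 PM = 8 h 55 min; less 30 min break → 8 h 25 min
Thu: 6:09 AM–1:28 PM = 7 h 19 min; less 30 min break → 6 h 49 min
Fri: 10:57 AM–7:49 PM = 8 h 52 min; less 30 min break → 8 h 22 min
Sat: 10:30 AM–8:09 PM = 9 h 39 min; less 30 min break → 9 h 9 min
Tue reg 9 h 27 min / OT 0 h 0 min; Wed reg 8 h 25 min / OT 0 h 0 min; Thu reg 6 h 49 min / OT 0 h 0 min; Fri reg 8 h 22 min / OT 0 h 0 min; Sat reg 9 h 9 min / OT 0 h 0 min.
Totals: regular 42 h 12 min, overtime 0 h 0 min.

Regular 42.20 hours, overtime 0.00 hours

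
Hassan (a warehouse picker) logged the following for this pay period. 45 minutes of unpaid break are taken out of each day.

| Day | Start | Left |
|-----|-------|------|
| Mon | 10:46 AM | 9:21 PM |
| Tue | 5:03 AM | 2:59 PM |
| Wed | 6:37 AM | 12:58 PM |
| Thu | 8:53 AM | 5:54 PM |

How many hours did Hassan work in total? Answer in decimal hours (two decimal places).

Mon: 10:46 AM–9:21 PM = 10 h 35 min; less 45 min break → 9 h 50 min
Tue: 5:03 AM–2:59 PM = 9 h 56 min; less 45 min break → 9 h 11 min
Wed: 6:37 AM–12:58 PM = 6 h 21 min; less 45 min break → 5 h 36 min
Thu: 8:53 AM–5:54 PM = 9 h 1 min; less 45 min break → 8 h 16 min
Total: 9 h 50 min + 9 h 11 min + 5 h 36 min + 8 h 16 min = 32 h 53 min.

32.88 hours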